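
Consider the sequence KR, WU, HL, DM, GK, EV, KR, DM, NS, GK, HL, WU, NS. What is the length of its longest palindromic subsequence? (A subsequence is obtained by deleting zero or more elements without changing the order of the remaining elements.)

Using dp[i][j] = 2 + dp[i+1][j−1] if the ends match, else max(dp[i+1][j], dp[i][j−1]):
dp[1][13] = 7. A witness is WU HL GK NS GK HL WU at positions 2,3,5,9,10,11,12.

7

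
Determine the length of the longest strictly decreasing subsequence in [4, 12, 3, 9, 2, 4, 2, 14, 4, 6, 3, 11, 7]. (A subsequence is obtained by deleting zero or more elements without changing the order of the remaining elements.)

Let dp[i] be the longest decreasing subsequence ending at position i. Then dp = [1, 1, 2, 2, 3, 3, 4, 1, 3, 3, 4, 2, 3].
The maximum is 4; one witness is 12, 9, 4, 2 at positions 2,4,6,7.

4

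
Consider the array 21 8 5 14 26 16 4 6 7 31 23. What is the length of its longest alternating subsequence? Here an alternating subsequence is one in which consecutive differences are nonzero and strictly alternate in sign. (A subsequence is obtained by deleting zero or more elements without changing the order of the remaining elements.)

A longest alternating subsequence is 21, 8, 26, 16, 31, 23 (positions 1,2,5,6,10,11); its 5 consecutive differences strictly alternate in sign, and length 6 is optimal.

6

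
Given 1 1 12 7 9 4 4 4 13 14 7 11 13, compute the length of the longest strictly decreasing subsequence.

3

Scanning left to right, the best length ending at each element is: 1→1, 1→1, 12→1, 7→2, 9→2, 4→3, 4→3, 4→3, 13→1, 14→1, 7→3, 11→2, 13→2.
So the longest decreasing subsequence has length 3, e.g. 12, 7, 4.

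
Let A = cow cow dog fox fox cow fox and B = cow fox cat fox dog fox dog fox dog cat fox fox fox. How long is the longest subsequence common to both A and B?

5

A longest common subsequence is cow, dog, fox, fox, fox (length 5); the LCS DP confirms no longer common subsequence exists.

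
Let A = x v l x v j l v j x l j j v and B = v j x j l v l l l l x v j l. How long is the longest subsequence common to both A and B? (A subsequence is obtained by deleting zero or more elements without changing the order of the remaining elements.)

Backtracking the LCS table gives one alignment: x (A1,B3) → v (A2,B6) → l (A3,B10) → x (A4,B11) → v (A8,B12) → j (A9,B13) → l (A11,B14).
So the longest common subsequence has length 7.

7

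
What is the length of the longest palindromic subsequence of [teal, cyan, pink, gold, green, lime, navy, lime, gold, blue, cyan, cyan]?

7

Using dp[i][j] = 2 + dp[i+1][j−1] if the ends match, else max(dp[i+1][j], dp[i][j−1]):
dp[1][12] = 7. A witness is cyan gold lime navy lime gold cyan at positions 2,4,6,7,8,9,12.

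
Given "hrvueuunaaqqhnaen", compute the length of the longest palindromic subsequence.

6

Using dp[i][j] = 2 + dp[i+1][j−1] if the ends match, else max(dp[i+1][j], dp[i][j−1]):
dp[1][17] = 6. A witness is naqqan at positions 8,10,11,12,15,17.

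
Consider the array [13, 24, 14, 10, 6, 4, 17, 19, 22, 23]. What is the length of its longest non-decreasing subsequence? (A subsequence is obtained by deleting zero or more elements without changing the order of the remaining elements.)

Scanning left to right, the best length ending at each element is: 13→1, 24→2, 14→2, 10→1, 6→1, 4→1, 17→3, 19→4, 22→5, 23→6.
So the longest non-decreasing subsequence has length 6, e.g. 13, 14, 17, 19, 22, 23.

6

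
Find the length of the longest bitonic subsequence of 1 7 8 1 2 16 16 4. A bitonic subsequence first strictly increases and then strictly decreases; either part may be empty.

5

Let inc[i] be the LIS ending at i and dec[i] the longest strictly decreasing subsequence starting at i. inc = [1, 2, 3, 1, 2, 4, 4, 3], dec = [1, 2, 2, 1, 1, 2, 2, 1].
max_i inc[i]+dec[i]−1 = 5, with one witness 1, 7, 8, 16, 4.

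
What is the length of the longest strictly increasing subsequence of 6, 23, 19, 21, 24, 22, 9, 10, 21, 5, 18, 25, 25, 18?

Scanning left to right, the best length ending at each element is: 6→1, 23→2, 19→2, 21→3, 24→4, 22→4, 9→2, 10→3, 21→4, 5→1, 18→4, 25→5, 25→5, 18→4.
So the longest increasing subsequence has length 5, e.g. 6, 19, 21, 24, 25.

5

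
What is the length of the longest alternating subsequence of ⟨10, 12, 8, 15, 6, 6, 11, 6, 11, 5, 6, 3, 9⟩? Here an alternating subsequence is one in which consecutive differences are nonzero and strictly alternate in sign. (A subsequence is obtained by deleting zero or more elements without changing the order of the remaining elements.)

12

A longest alternating subsequence is 10, 12, 8, 15, 6, 11, 6, 11, 5, 6, 3, 9 (positions 1,2,3,4,5,7,8,9,10,11,12,13); its 11 consecutive differences strictly alternate in sign, and length 12 is optimal.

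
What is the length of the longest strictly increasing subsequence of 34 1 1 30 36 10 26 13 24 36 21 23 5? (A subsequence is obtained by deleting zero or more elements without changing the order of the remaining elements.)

5

Let dp[i] be the longest increasing subsequence ending at position i. Then dp = [1, 1, 1, 2, 3, 2, 3, 3, 4, 5, 4, 5, 2].
The maximum is 5; one witness is 1, 10, 13, 24, 36 at positions 2,6,8,9,10.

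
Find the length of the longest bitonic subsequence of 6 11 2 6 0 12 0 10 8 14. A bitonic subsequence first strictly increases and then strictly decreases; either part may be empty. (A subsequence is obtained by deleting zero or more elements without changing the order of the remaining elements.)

5

Let inc[i] be the LIS ending at i and dec[i] the longest strictly decreasing subsequence starting at i. inc = [1, 2, 1, 2, 1, 3, 1, 3, 3, 4], dec = [3, 3, 2, 2, 1, 3, 1, 2, 1, 1].
max_i inc[i]+dec[i]−1 = 5, with one witness 6, 11, 12, 10, 8.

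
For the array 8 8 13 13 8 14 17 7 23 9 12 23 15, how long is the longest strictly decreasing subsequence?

3

Scanning left to right, the best length ending at each element is: 8→1, 8→1, 13→1, 13→1, 8→2, 14→1, 17→1, 7→3, 23→1, 9→2, 12→2, 23→1, 15→2.
So the longest decreasing subsequence has length 3, e.g. 13, 8, 7.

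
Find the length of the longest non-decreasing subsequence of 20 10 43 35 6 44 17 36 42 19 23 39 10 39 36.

6

Let dp[i] be the longest non-decreasing subsequence ending at position i. Then dp = [1, 1, 2, 2, 1, 3, 2, 3, 4, 3, 4, 5, 2, 6, 5].
The maximum is 6; one witness is 10, 17, 19, 23, 39, 39 at positions 2,7,10,11,12,14.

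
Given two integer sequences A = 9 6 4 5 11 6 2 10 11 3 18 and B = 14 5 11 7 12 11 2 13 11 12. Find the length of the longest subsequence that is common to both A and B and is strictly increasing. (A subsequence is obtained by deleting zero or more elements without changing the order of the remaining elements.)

2

For each value that appears in both, track the longest common increasing run ending there.
The best achievable length is 2; one witness is 5, 11 (A-positions 4,5, B-positions 2,3).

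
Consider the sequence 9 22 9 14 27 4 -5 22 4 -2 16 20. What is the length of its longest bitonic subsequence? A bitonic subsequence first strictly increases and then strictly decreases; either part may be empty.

One longest bitonic subsequence is 9, 22, 27, 22, 4, -2 (positions 1,2,5,8,9,10): it rises to 27 then falls. Length 6 is optimal.

6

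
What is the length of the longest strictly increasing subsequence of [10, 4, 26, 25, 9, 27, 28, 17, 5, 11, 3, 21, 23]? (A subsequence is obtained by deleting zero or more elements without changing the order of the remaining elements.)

5

Scanning left to right, the best length ending at each element is: 10→1, 4→1, 26→2, 25→2, 9→2, 27→3, 28→4, 17→3, 5→2, 11→3, 3→1, 21→4, 23→5.
So the longest increasing subsequence has length 5, e.g. 4, 9, 17, 21, 23.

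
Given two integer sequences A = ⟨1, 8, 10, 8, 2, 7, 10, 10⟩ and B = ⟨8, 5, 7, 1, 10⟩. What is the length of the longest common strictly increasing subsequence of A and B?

2

A longest common strictly increasing subsequence is 8, 10 (length 2); it appears in order in both A and B, and no longer such subsequence exists.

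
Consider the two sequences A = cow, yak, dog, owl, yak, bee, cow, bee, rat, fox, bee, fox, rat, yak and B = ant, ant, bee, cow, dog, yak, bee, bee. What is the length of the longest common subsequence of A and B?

5

A longest common subsequence is cow, dog, yak, bee, bee (length 5); the LCS DP confirms no longer common subsequence exists.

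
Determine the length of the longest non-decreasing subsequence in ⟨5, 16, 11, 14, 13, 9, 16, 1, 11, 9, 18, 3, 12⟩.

5

Let dp[i] be the longest non-decreasing subsequence ending at position i. Then dp = [1, 2, 2, 3, 3, 2, 4, 1, 3, 3, 5, 2, 4].
The maximum is 5; one witness is 5, 11, 14, 16, 18 at positions 1,3,4,7,11.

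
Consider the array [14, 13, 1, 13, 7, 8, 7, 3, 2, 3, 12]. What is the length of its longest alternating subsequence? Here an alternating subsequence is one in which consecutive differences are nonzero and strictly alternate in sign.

Track the best alternating length ending on an up-step vs a down-step at each position: up/down = 1/1, 1/2, 1/2, 3/2, 3/4, 5/4, 3/6, 3/6, 3/6, 7/6, 7/4.
The maximum over both is 7; one such subsequence is 14, 1, 13, 7, 8, 2, 3.

7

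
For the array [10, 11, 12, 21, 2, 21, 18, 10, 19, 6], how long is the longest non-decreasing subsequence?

One longest non-decreasing subsequence is 10, 11, 12, 21, 21 (positions 1,2,3,4,6), of length 5; no longer one exists.

5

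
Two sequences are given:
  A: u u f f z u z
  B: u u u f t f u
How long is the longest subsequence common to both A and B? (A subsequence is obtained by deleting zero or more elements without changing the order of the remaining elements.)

5

Backtracking the LCS table gives one alignment: u (A1,B2) → u (A2,B3) → f (A3,B4) → f (A4,B6) → u (A6,B7).
So the longest common subsequence has length 5.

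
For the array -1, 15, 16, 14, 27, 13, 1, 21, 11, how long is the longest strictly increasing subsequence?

One longest increasing subsequence is -1, 15, 16, 27 (positions 1,2,3,5), of length 4; no longer one exists.

4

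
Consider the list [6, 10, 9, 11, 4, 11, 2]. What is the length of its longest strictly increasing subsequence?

Let dp[i] be the longest increasing subsequence ending at position i. Then dp = [1, 2, 2, 3, 1, 3, 1].
The maximum is 3; one witness is 6, 10, 11 at positions 1,2,4.

3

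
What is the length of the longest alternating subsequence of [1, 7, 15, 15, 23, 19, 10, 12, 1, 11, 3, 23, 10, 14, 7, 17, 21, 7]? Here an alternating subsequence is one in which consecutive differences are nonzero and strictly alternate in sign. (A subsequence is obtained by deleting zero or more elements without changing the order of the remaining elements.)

Track the best alternating length ending on an up-step vs a down-step at each position: up/down = 1/1, 2/1, 2/1, 2/1, 2/1, 2/3, 2/3, 4/3, 1/5, 6/5, 6/7, 8/1, 8/9, 10/9, 8/11, 12/9, 12/9, 8/13.
The maximum over both is 13; one such subsequence is 1, 15, 10, 12, 1, 11, 3, 23, 10, 14, 7, 17, 7.

13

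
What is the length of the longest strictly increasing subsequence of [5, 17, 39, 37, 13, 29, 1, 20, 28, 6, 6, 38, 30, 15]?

Let dp[i] be the longest increasing subsequence ending at position i. Then dp = [1, 2, 3, 3, 2, 3, 1, 3, 4, 2, 2, 5, 5, 3].
The maximum is 5; one witness is 5, 17, 20, 28, 38 at positions 1,2,8,9,12.

5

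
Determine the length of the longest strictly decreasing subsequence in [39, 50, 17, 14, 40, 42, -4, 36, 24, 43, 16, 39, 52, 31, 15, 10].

One longest decreasing subsequence is 50, 40, 36, 24, 16, 15, 10 (positions 2,5,8,9,11,15,16), of length 7; no longer one exists.

7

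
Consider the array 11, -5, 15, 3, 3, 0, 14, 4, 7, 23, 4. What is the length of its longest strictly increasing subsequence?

Scanning left to right, the best length ending at each element is: 11→1, -5→1, 15→2, 3→2, 3→2, 0→2, 14→3, 4→3, 7→4, 23→5, 4→3.
So the longest increasing subsequence has length 5, e.g. -5, 3, 4, 7, 23.

5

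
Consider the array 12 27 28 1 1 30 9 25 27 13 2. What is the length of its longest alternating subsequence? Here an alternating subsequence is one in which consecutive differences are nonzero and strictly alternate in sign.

Track the best alternating length ending on an up-step vs a down-step at each position: up/down = 1/1, 2/1, 2/1, 1/3, 1/3, 4/1, 4/5, 6/5, 6/5, 6/7, 4/7.
The maximum over both is 7; one such subsequence is 12, 27, 1, 30, 9, 25, 13.

7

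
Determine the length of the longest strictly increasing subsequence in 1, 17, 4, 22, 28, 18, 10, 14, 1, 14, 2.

4

Scanning left to right, the best length ending at each element is: 1→1, 17→2, 4→2, 22→3, 28→4, 18→3, 10→3, 14→4, 1→1, 14→4, 2→2.
So the longest increasing subsequence has length 4, e.g. 1, 17, 22, 28.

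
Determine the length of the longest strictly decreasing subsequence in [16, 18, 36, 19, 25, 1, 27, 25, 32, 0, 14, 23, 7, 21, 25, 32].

One longest decreasing subsequence is 36, 27, 25, 14, 7 (positions 3,7,8,11,13), of length 5; no longer one exists.

5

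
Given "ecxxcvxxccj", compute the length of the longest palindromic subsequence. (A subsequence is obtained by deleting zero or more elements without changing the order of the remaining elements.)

Using dp[i][j] = 2 + dp[i+1][j−1] if the ends match, else max(dp[i+1][j], dp[i][j−1]):
dp[1][11] = 7. A witness is cxxvxxc at positions 2,3,4,6,7,8,10.

7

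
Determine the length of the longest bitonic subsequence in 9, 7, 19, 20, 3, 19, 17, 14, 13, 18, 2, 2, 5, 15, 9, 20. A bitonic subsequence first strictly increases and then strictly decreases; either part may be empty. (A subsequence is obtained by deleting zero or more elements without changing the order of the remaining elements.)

8

Let inc[i] be the LIS ending at i and dec[i] the longest strictly decreasing subsequence starting at i. inc = [1, 1, 2, 3, 1, 2, 2, 2, 2, 3, 1, 1, 2, 3, 3, 4], dec = [4, 3, 5, 6, 2, 5, 4, 3, 2, 3, 1, 1, 1, 2, 1, 1].
max_i inc[i]+dec[i]−1 = 8, with one witness 9, 19, 20, 19, 17, 14, 13, 9.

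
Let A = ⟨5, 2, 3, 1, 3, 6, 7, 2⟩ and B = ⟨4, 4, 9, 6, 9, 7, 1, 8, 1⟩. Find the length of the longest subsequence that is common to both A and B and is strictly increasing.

A longest common strictly increasing subsequence is 6, 7 (length 2); it appears in order in both A and B, and no longer such subsequence exists.

2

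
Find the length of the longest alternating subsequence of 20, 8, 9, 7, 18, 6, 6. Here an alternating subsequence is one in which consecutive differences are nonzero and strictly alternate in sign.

6

A longest alternating subsequence is 20, 8, 9, 7, 18, 6 (positions 1,2,3,4,5,6); its 5 consecutive differences strictly alternate in sign, and length 6 is optimal.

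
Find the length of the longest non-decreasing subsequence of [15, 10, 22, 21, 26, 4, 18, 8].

3

Let dp[i] be the longest non-decreasing subsequence ending at position i. Then dp = [1, 1, 2, 2, 3, 1, 2, 2].
The maximum is 3; one witness is 15, 22, 26 at positions 1,3,5.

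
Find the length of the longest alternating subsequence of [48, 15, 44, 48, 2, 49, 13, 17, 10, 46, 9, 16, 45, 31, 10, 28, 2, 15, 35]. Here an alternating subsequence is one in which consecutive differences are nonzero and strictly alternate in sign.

15

Track the best alternating length ending on an up-step vs a down-step at each position: up/down = 1/1, 1/2, 3/2, 3/1, 1/4, 5/1, 5/6, 7/6, 5/8, 9/6, 5/10, 11/10, 11/10, 11/12, 11/12, 13/12, 1/14, 15/14, 15/12.
The maximum over both is 15; one such subsequence is 48, 15, 44, 2, 49, 13, 17, 10, 46, 9, 16, 10, 28, 2, 15.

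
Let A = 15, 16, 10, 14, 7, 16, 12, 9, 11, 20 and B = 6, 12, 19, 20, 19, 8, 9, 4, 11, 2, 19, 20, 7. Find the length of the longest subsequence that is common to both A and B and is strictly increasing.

3

A longest common strictly increasing subsequence is 9, 11, 20 (length 3); it appears in order in both A and B, and no longer such subsequence exists.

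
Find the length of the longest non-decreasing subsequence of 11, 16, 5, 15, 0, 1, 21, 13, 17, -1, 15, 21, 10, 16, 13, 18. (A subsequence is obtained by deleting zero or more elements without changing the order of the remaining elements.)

6

One longest non-decreasing subsequence is 0, 1, 13, 15, 16, 18 (positions 5,6,8,11,14,16), of length 6; no longer one exists.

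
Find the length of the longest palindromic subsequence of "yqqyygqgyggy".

7

Using dp[i][j] = 2 + dp[i+1][j−1] if the ends match, else max(dp[i+1][j], dp[i][j−1]):
dp[1][12] = 7. A witness is yggyggy at positions 1,6,8,9,10,11,12.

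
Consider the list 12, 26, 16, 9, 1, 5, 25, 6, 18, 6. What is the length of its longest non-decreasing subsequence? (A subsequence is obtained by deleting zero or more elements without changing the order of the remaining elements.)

4

Let dp[i] be the longest non-decreasing subsequence ending at position i. Then dp = [1, 2, 2, 1, 1, 2, 3, 3, 4, 4].
The maximum is 4; one witness is 1, 5, 6, 18 at positions 5,6,8,9.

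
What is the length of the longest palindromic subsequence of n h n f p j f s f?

Using dp[i][j] = 2 + dp[i+1][j−1] if the ends match, else max(dp[i+1][j], dp[i][j−1]):
dp[1][9] = 3. A witness is fsf at positions 4,8,9.

3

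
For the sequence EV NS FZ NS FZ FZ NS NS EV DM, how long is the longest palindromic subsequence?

8

One longest palindromic subsequence is EV NS NS FZ FZ NS NS EV (positions 1,2,4,5,6,7,8,9); it reads the same forward and backward, and the interval DP gives dp[1][10] = 8.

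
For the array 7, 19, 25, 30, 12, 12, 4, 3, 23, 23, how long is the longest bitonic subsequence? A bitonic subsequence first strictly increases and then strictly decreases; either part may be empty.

One longest bitonic subsequence is 7, 19, 25, 30, 12, 4, 3 (positions 1,2,3,4,6,7,8): it rises to 30 then falls. Length 7 is optimal.

7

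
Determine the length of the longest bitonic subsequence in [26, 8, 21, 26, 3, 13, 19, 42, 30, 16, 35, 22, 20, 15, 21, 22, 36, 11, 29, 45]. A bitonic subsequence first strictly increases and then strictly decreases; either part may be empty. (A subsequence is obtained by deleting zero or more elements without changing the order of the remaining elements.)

One longest bitonic subsequence is 8, 21, 26, 42, 35, 22, 20, 15, 11 (positions 2,3,4,8,11,12,13,14,18): it rises to 42 then falls. Length 9 is optimal.

9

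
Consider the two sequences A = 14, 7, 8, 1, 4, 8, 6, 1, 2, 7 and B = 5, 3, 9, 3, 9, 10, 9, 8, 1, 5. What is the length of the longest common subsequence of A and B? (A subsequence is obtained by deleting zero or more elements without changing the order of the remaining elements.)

2

Backtracking the LCS table gives one alignment: 8 (A3,B8) → 1 (A4,B9).
So the longest common subsequence has length 2.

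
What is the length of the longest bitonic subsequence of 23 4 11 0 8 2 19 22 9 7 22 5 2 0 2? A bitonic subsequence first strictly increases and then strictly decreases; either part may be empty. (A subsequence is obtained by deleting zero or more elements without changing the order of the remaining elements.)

Let inc[i] be the LIS ending at i and dec[i] the longest strictly decreasing subsequence starting at i. inc = [1, 1, 2, 1, 2, 2, 3, 4, 3, 3, 4, 3, 2, 1, 2], dec = [7, 3, 6, 1, 5, 2, 6, 6, 5, 4, 4, 3, 2, 1, 1].
max_i inc[i]+dec[i]−1 = 9, with one witness 4, 11, 19, 22, 9, 7, 5, 2, 0.

9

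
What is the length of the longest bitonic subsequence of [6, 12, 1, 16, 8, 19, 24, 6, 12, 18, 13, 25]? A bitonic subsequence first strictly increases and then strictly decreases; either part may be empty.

One longest bitonic subsequence is 6, 12, 16, 19, 24, 18, 13 (positions 1,2,4,6,7,10,11): it rises to 24 then falls. Length 7 is optimal.

7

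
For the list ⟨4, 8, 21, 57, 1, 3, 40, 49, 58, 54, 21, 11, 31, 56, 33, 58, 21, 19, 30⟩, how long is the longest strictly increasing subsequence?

One longest increasing subsequence is 4, 8, 21, 40, 49, 54, 56, 58 (positions 1,2,3,7,8,10,14,16), of length 8; no longer one exists.

8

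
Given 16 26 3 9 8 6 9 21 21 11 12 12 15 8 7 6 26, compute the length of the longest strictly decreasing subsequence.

Scanning left to right, the best length ending at each element is: 16→1, 26→1, 3→2, 9→2, 8→3, 6→4, 9→2, 21→2, 21→2, 11→3, 12→3, 12→3, 15→3, 8→4, 7→5, 6→6, 26→1.
So the longest decreasing subsequence has length 6, e.g. 26, 21, 11, 8, 7, 6.

6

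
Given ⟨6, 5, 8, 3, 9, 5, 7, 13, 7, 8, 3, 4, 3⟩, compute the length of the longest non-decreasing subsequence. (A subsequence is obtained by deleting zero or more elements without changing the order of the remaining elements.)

Scanning left to right, the best length ending at each element is: 6→1, 5→1, 8→2, 3→1, 9→3, 5→2, 7→3, 13→4, 7→4, 8→5, 3→2, 4→3, 3→3.
So the longest non-decreasing subsequence has length 5, e.g. 5, 5, 7, 7, 8.

5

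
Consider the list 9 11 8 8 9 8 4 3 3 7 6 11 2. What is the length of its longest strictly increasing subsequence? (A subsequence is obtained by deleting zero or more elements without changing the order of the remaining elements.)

Scanning left to right, the best length ending at each element is: 9→1, 11→2, 8→1, 8→1, 9→2, 8→1, 4→1, 3→1, 3→1, 7→2, 6→2, 11→3, 2→1.
So the longest increasing subsequence has length 3, e.g. 8, 9, 11.

3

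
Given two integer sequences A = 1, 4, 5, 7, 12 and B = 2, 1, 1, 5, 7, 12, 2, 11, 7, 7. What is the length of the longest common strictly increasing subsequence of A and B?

For each value that appears in both, track the longest common increasing run ending there.
The best achievable length is 4; one witness is 1, 5, 7, 12 (A-positions 1,3,4,5, B-positions 2,4,5,6).

4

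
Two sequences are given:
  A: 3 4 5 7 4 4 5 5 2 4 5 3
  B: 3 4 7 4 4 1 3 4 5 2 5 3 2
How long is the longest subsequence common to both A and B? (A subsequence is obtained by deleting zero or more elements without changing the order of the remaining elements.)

A longest common subsequence is 3, 4, 7, 4, 4, 5, 2, 5, 3 (length 9); the LCS DP confirms no longer common subsequence exists.

9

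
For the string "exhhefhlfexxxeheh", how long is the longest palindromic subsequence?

One longest palindromic subsequence is hehexxxeheh (positions 3,5,7,10,11,12,13,14,15,16,17); it reads the same forward and backward, and the interval DP gives dp[1][17] = 11.

11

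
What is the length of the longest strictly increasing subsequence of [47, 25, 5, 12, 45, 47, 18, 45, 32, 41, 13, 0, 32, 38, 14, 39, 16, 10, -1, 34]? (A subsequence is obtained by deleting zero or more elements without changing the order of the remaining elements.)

6

Let dp[i] be the longest increasing subsequence ending at position i. Then dp = [1, 1, 1, 2, 3, 4, 3, 4, 4, 5, 3, 1, 4, 5, 4, 6, 5, 2, 1, 6].
The maximum is 6; one witness is 5, 12, 18, 32, 38, 39 at positions 3,4,7,9,14,16.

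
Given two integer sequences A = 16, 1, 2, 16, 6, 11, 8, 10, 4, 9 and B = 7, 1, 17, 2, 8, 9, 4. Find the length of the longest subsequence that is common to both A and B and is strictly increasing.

4

A longest common strictly increasing subsequence is 1, 2, 8, 9 (length 4); it appears in order in both A and B, and no longer such subsequence exists.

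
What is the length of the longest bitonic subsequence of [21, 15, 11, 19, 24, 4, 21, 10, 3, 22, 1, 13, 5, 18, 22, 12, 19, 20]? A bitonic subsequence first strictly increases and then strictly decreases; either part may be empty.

7

One longest bitonic subsequence is 15, 19, 24, 21, 10, 3, 1 (positions 2,4,5,7,8,9,11): it rises to 24 then falls. Length 7 is optimal.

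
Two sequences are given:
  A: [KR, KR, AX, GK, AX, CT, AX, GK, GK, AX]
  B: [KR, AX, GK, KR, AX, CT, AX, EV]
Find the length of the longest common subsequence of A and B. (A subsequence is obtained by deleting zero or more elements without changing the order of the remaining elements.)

6

Backtracking the LCS table gives one alignment: KR (A2,B1) → AX (A3,B2) → GK (A4,B3) → AX (A5,B5) → CT (A6,B6) → AX (A7,B7).
So the longest common subsequence has length 6.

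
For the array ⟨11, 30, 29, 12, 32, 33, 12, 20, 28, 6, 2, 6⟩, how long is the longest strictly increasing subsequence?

One longest increasing subsequence is 11, 30, 32, 33 (positions 1,2,5,6), of length 4; no longer one exists.

4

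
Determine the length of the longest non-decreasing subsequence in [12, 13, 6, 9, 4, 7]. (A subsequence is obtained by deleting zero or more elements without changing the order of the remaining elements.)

One longest non-decreasing subsequence is 12, 13 (positions 1,2), of length 2; no longer one exists.

2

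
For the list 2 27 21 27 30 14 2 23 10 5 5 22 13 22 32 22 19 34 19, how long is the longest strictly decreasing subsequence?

Let dp[i] be the longest decreasing subsequence ending at position i. Then dp = [1, 1, 2, 1, 1, 3, 4, 2, 4, 5, 5, 3, 4, 3, 1, 3, 4, 1, 4].
The maximum is 5; one witness is 27, 21, 14, 10, 5 at positions 2,3,6,9,10.

5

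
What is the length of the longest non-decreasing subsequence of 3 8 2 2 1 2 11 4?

4

Let dp[i] be the longest non-decreasing subsequence ending at position i. Then dp = [1, 2, 1, 2, 1, 3, 4, 4].
The maximum is 4; one witness is 2, 2, 2, 11 at positions 3,4,6,7.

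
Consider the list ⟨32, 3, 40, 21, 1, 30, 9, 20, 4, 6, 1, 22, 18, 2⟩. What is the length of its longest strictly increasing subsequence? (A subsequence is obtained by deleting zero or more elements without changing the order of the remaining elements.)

4

Let dp[i] be the longest increasing subsequence ending at position i. Then dp = [1, 1, 2, 2, 1, 3, 2, 3, 2, 3, 1, 4, 4, 2].
The maximum is 4; one witness is 3, 9, 20, 22 at positions 2,7,8,12.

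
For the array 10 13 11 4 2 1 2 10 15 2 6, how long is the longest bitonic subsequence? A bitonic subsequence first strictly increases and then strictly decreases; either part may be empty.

One longest bitonic subsequence is 10, 13, 11, 4, 2, 1 (positions 1,2,3,4,5,6): it rises to 13 then falls. Length 6 is optimal.

6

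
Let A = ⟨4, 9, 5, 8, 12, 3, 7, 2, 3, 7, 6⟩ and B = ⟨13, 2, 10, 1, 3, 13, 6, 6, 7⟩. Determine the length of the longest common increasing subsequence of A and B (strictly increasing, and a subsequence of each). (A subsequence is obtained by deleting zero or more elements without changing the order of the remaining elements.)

For each value that appears in both, track the longest common increasing run ending there.
The best achievable length is 3; one witness is 2, 3, 6 (A-positions 8,9,11, B-positions 2,5,7).

3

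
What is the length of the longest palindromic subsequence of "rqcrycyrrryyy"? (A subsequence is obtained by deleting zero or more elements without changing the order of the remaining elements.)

Using dp[i][j] = 2 + dp[i+1][j−1] if the ends match, else max(dp[i+1][j], dp[i][j−1]):
dp[1][13] = 7. A witness is yyrrryy at positions 5,7,8,9,10,12,13.

7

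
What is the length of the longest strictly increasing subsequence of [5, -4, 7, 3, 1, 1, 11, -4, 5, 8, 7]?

4

One longest increasing subsequence is -4, 3, 5, 8 (positions 2,4,9,10), of length 4; no longer one exists.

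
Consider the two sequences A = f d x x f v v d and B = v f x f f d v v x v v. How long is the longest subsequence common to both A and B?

5

A longest common subsequence is fdxvv (length 5); the LCS DP confirms no longer common subsequence exists.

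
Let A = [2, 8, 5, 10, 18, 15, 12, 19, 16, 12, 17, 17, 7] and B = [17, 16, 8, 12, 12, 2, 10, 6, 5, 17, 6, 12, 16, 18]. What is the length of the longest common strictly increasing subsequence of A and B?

4

For each value that appears in both, track the longest common increasing run ending there.
The best achievable length is 4; one witness is 8, 10, 12, 16 (A-positions 2,4,7,9, B-positions 3,7,12,13).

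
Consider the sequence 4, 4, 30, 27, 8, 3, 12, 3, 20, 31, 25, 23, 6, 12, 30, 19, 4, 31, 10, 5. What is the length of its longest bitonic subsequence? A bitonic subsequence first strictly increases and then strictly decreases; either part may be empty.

One longest bitonic subsequence is 4, 8, 12, 20, 31, 25, 23, 19, 10, 5 (positions 1,5,7,9,10,11,12,16,19,20): it rises to 31 then falls. Length 10 is optimal.

10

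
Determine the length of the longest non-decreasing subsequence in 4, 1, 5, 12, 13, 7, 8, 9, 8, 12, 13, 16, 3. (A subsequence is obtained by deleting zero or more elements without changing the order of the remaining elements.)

8

One longest non-decreasing subsequence is 4, 5, 7, 8, 9, 12, 13, 16 (positions 1,3,6,7,8,10,11,12), of length 8; no longer one exists.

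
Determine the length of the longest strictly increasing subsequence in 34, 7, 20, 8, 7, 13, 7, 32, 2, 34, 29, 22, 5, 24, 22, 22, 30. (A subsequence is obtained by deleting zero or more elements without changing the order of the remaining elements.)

Scanning left to right, the best length ending at each element is: 34→1, 7→1, 20→2, 8→2, 7→1, 13→3, 7→1, 32→4, 2→1, 34→5, 29→4, 22→4, 5→2, 24→5, 22→4, 22→4, 30→6.
So the longest increasing subsequence has length 6, e.g. 7, 8, 13, 22, 24, 30.

6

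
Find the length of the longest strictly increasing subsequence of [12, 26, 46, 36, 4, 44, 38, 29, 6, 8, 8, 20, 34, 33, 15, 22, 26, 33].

Let dp[i] be the longest increasing subsequence ending at position i. Then dp = [1, 2, 3, 3, 1, 4, 4, 3, 2, 3, 3, 4, 5, 5, 4, 5, 6, 7].
The maximum is 7; one witness is 4, 6, 8, 20, 22, 26, 33 at positions 5,9,10,12,16,17,18.

7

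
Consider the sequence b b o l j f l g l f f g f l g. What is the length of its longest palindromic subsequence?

8

One longest palindromic subsequence is lfgffgfl (positions 4,6,8,10,11,12,13,14); it reads the same forward and backward, and the interval DP gives dp[1][15] = 8.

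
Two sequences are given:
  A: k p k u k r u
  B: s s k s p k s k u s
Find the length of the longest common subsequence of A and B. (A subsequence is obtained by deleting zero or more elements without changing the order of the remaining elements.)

5

Backtracking the LCS table gives one alignment: k (A1,B3) → p (A2,B5) → k (A3,B6) → k (A5,B8) → u (A7,B9).
So the longest common subsequence has length 5.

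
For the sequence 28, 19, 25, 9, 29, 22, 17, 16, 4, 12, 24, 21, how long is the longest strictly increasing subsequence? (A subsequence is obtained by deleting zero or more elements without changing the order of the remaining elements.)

3

Let dp[i] be the longest increasing subsequence ending at position i. Then dp = [1, 1, 2, 1, 3, 2, 2, 2, 1, 2, 3, 3].
The maximum is 3; one witness is 19, 25, 29 at positions 2,3,5.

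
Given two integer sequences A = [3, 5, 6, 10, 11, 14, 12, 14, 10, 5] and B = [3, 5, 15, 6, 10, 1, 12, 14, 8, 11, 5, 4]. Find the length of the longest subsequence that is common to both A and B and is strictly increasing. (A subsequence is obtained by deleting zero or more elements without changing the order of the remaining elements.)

6

A longest common strictly increasing subsequence is 3, 5, 6, 10, 12, 14 (length 6); it appears in order in both A and B, and no longer such subsequence exists.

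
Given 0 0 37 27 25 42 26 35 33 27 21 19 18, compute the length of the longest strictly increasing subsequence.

4

Let dp[i] be the longest increasing subsequence ending at position i. Then dp = [1, 1, 2, 2, 2, 3, 3, 4, 4, 4, 2, 2, 2].
The maximum is 4; one witness is 0, 25, 26, 35 at positions 1,5,7,8.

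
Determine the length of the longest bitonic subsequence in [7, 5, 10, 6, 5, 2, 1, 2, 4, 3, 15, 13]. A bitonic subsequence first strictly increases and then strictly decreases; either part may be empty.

6

Let inc[i] be the LIS ending at i and dec[i] the longest strictly decreasing subsequence starting at i. inc = [1, 1, 2, 2, 1, 1, 1, 2, 3, 3, 4, 4], dec = [5, 3, 5, 4, 3, 2, 1, 1, 2, 1, 2, 1].
max_i inc[i]+dec[i]−1 = 6, with one witness 7, 10, 6, 5, 4, 3.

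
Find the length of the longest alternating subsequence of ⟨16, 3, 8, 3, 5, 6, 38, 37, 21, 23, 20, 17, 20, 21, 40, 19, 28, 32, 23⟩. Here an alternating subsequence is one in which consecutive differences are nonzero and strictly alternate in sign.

12

A longest alternating subsequence is 16, 3, 8, 3, 38, 21, 23, 17, 20, 19, 28, 23 (positions 1,2,3,4,7,9,10,12,13,16,17,19); its 11 consecutive differences strictly alternate in sign, and length 12 is optimal.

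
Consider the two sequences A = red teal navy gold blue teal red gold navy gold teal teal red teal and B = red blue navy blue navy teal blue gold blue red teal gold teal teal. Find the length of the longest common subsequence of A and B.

A longest common subsequence is red, teal, gold, blue, teal, gold, teal, teal (length 8); the LCS DP confirms no longer common subsequence exists.

8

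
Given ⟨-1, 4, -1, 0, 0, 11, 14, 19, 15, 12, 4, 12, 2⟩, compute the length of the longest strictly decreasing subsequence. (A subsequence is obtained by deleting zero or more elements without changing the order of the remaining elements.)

Scanning left to right, the best length ending at each element is: -1→1, 4→1, -1→2, 0→2, 0→2, 11→1, 14→1, 19→1, 15→2, 12→3, 4→4, 12→3, 2→5.
So the longest decreasing subsequence has length 5, e.g. 19, 15, 12, 4, 2.

5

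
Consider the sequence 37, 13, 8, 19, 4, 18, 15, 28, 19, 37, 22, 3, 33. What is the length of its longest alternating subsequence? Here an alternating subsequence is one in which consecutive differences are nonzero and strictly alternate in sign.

11

A longest alternating subsequence is 37, 13, 19, 4, 18, 15, 28, 19, 37, 22, 33 (positions 1,2,4,5,6,7,8,9,10,11,13); its 10 consecutive differences strictly alternate in sign, and length 11 is optimal.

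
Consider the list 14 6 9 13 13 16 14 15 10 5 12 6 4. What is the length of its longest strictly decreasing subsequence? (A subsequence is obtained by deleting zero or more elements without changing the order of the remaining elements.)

5

One longest decreasing subsequence is 14, 13, 10, 5, 4 (positions 1,4,9,10,13), of length 5; no longer one exists.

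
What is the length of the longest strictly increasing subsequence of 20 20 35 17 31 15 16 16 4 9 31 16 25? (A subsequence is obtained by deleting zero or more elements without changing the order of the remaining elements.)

4

Let dp[i] be the longest increasing subsequence ending at position i. Then dp = [1, 1, 2, 1, 2, 1, 2, 2, 1, 2, 3, 3, 4].
The maximum is 4; one witness is 4, 9, 16, 25 at positions 9,10,12,13.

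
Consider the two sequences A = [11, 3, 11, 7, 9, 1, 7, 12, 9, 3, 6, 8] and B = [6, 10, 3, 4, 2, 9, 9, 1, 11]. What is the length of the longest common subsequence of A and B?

A longest common subsequence is 3, 9, 1 (length 3); the LCS DP confirms no longer common subsequence exists.

3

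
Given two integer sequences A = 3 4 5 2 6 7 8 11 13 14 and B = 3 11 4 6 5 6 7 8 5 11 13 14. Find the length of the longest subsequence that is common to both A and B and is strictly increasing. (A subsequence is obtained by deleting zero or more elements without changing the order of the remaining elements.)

9

For each value that appears in both, track the longest common increasing run ending there.
The best achievable length is 9; one witness is 3, 4, 5, 6, 7, 8, 11, 13, 14 (A-positions 1,2,3,5,6,7,8,9,10, B-positions 1,3,5,6,7,8,10,11,12).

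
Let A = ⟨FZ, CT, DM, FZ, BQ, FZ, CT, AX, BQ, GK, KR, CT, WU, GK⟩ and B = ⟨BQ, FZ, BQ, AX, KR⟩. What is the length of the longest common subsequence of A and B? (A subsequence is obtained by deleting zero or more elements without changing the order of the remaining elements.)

Backtracking the LCS table gives one alignment: FZ (A4,B2) → BQ (A5,B3) → AX (A8,B4) → KR (A11,B5).
So the longest common subsequence has length 4.

4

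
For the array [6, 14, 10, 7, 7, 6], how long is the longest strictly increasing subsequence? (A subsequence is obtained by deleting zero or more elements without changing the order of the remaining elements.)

Scanning left to right, the best length ending at each element is: 6→1, 14→2, 10→2, 7→2, 7→2, 6→1.
So the longest increasing subsequence has length 2, e.g. 6, 14.

2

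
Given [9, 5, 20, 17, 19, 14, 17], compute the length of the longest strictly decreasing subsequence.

3

Scanning left to right, the best length ending at each element is: 9→1, 5→2, 20→1, 17→2, 19→2, 14→3, 17→3.
So the longest decreasing subsequence has length 3, e.g. 20, 17, 14.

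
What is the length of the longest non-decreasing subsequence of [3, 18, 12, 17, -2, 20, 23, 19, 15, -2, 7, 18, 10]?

Scanning left to right, the best length ending at each element is: 3→1, 18→2, 12→2, 17→3, -2→1, 20→4, 23→5, 19→4, 15→3, -2→2, 7→3, 18→4, 10→4.
So the longest non-decreasing subsequence has length 5, e.g. 3, 12, 17, 20, 23.

5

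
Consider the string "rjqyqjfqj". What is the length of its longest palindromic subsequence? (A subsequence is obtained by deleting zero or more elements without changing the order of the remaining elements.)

One longest palindromic subsequence is jqfqj (positions 2,3,7,8,9); it reads the same forward and backward, and the interval DP gives dp[1][9] = 5.

5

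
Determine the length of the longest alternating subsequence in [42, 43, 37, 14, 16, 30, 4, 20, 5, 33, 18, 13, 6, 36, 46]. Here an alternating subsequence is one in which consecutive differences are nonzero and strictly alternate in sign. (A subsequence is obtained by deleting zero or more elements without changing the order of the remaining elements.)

Track the best alternating length ending on an up-step vs a down-step at each position: up/down = 1/1, 2/1, 1/3, 1/3, 4/3, 4/3, 1/5, 6/5, 6/7, 8/3, 8/9, 8/9, 8/9, 10/3, 10/1.
The maximum over both is 10; one such subsequence is 42, 43, 14, 16, 4, 20, 5, 33, 18, 36.

10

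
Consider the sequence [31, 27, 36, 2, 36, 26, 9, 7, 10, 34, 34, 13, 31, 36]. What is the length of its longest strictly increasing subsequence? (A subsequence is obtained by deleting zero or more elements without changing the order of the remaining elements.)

Let dp[i] be the longest increasing subsequence ending at position i. Then dp = [1, 1, 2, 1, 2, 2, 2, 2, 3, 4, 4, 4, 5, 6].
The maximum is 6; one witness is 2, 9, 10, 13, 31, 36 at positions 4,7,9,12,13,14.

6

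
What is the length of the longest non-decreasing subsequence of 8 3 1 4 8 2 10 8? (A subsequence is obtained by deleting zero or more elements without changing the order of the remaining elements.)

One longest non-decreasing subsequence is 3, 4, 8, 10 (positions 2,4,5,7), of length 4; no longer one exists.

4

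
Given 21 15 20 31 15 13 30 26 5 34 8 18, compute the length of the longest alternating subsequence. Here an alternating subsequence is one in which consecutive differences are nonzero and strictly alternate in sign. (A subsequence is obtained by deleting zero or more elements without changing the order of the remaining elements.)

Track the best alternating length ending on an up-step vs a down-step at each position: up/down = 1/1, 1/2, 3/2, 3/1, 1/4, 1/4, 5/4, 5/6, 1/6, 7/1, 7/8, 9/8.
The maximum over both is 9; one such subsequence is 21, 15, 20, 15, 30, 26, 34, 8, 18.

9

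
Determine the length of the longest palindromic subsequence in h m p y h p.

Using dp[i][j] = 2 + dp[i+1][j−1] if the ends match, else max(dp[i+1][j], dp[i][j−1]):
dp[1][6] = 3. A witness is php at positions 3,5,6.

3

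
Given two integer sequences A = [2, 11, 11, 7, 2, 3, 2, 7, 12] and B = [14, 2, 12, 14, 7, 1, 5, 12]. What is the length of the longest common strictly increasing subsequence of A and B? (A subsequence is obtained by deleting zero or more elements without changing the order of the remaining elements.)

3

For each value that appears in both, track the longest common increasing run ending there.
The best achievable length is 3; one witness is 2, 7, 12 (A-positions 1,4,9, B-positions 2,5,8).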